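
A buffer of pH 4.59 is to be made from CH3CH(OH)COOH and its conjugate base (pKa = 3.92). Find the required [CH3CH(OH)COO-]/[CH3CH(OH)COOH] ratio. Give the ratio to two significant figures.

pH = pKa + log(r) ⇒ log(r) = 4.59 − 3.92 = +0.67
r = [CH3CH(OH)COO-]/[CH3CH(OH)COOH] = 10^(+0.67) = 4.68

ratio = 4.7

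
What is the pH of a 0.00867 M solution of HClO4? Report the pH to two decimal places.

HClO4 is a strong acid and dissociates completely, so [H+] = 0.00867 M.
pH = -log(0.00867) = 2.06

pH = 2.06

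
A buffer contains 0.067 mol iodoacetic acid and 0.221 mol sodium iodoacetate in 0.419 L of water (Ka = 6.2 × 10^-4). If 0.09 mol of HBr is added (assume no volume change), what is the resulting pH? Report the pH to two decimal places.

After neutralization: n(ICH2COOH) = 0.157 mol, n(ICH2COO-) = 0.131 mol.
pKa = −log(6.2 × 10^-4) = 3.208
Henderson–Hasselbalch with mole ratio 0.131/0.157: pH = 3.208 + (-0.079)

pH = 3.13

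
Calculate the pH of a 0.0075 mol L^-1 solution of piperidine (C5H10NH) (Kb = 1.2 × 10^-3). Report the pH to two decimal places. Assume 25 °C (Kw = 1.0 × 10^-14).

C5H10NH + H2O ⇌ C5H10NH2+ + OH-
From the ICE table, Kb = [OH-]²/(0.0075 − [OH-]) = 1.2 × 10^-3.
[OH-] is not negligible relative to C₀; solve [OH-]² + 0.0012·[OH-] − 9e-06 = 0.
[OH-] = (−Kb + √(Kb² + 4·Kb·C₀))/2 = 2.46 × 10^-3 M
pOH = 2.61, so pH = 14.00 − pOH = 11.39

pH = 11.39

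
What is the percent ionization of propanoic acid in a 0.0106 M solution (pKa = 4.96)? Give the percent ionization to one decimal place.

CH3CH2COOH ⇌ CH3CH2COO- + H+; let x = [H+] at equilibrium.
Ka = 10^(−4.96) = 1.10 × 10^-5
x ≈ √(Ka·C₀) = √(1.10 × 10^-5 × 0.0106) = 3.41 × 10^-4 M
Fraction ionized = 3.41 × 10^-4 / 0.0106 = 0.0322 → 3.2%

3.2%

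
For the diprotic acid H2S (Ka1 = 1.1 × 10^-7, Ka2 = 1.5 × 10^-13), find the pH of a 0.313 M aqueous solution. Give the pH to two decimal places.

pH = 3.73

Ka1 ≫ Ka2, so treat the first dissociation as the only significant source of H+.
Ka1 = x²/(0.313 − x) = 1.1 × 10^-7
x ≈ √(1.1 × 10^-7 × 0.313) = 1.86 × 10^-4 M
pH = −log(1.86 × 10^-4) = 3.73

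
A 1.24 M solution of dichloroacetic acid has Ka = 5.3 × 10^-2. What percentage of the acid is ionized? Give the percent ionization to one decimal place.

18.6%

Cl2CHCOOH ⇌ Cl2CHCOO- + H+; let x = [H+] at equilibrium.
Ka = x²/(C₀ − x); solving the quadratic gives x = 2.31 × 10^-1 M.
Fraction ionized = 2.31 × 10^-1 / 1.24 = 0.1863 → 18.6%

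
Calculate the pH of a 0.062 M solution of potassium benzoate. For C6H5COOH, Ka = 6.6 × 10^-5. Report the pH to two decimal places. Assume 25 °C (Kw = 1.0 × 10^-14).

pH = 8.49

C6H5COO- is the conjugate base of the weak acid C6H5COOH.
Kb = Kw/Ka = 1.0×10^-14 / 6.6 × 10^-5 = 1.52 × 10^-10
From the ICE table, Kb = [OH-]²/(0.062 − [OH-]) = 1.52 × 10^-10.
Neglecting [OH-] in the denominator: [OH-] = √(1.52 × 10^-10 × 0.062) = 3.07 × 10^-6 M
([OH-]/C₀ = 0.005% < 5%, so the approximation holds.)
pOH = 5.51, so pH = 14.00 − pOH = 8.49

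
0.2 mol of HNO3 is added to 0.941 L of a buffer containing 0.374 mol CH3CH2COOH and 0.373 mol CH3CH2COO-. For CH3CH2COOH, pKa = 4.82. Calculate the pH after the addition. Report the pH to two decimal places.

Added H+ converts CH3CH2COO- to CH3CH2COOH: CH3CH2COOH → 0.574 mol, CH3CH2COO- → 0.173 mol.
Henderson–Hasselbalch with mole ratio 0.173/0.574: pH = 4.82 + (-0.521)

pH = 4.30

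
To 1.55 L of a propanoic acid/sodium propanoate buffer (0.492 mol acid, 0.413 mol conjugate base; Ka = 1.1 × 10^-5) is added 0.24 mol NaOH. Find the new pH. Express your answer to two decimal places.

pH = 5.37

OH- converts CH3CH2COOH to CH3CH2COO-: CH3CH2COOH → 0.252 mol, CH3CH2COO- → 0.653 mol.
pKa = −log(1.1 × 10^-5) = 4.959
Henderson–Hasselbalch with mole ratio 0.653/0.252: pH = 4.959 + (+0.414)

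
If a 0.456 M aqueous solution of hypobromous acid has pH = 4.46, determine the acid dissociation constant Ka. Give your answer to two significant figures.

Ka = 2.6 × 10^-9

[H+] = 10^(-4.46) = 3.47 × 10^-5 M
At equilibrium [HA] = 0.456 − 3.47 × 10^-5 = 4.56 × 10^-1 M
Ka = [H+][A-]/[HA] = (3.47 × 10^-5)² / 4.56 × 10^-1 = 2.6 × 10^-9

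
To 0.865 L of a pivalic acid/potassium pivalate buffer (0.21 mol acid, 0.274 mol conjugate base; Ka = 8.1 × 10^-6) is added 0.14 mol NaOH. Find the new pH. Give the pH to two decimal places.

pH = 5.86

After neutralization: n((CH3)3CCOOH) = 0.07 mol, n((CH3)3CCOO-) = 0.414 mol.
pKa = −log(8.1 × 10^-6) = 5.092
pH = pKa + log([A⁻]/[HA]) = 5.092 + log(0.414/0.07) = 5.092 +0.772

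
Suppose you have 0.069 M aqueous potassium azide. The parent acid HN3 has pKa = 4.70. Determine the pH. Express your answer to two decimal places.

pH = 8.77

N3- is the conjugate base of the weak acid HN3.
Ka = 10^(−4.70) = 2.00 × 10^-5
Kb = Kw/Ka = 1.0×10^-14 / 2.00 × 10^-5 = 5.00 × 10^-10
From the ICE table, Kb = [OH-]²/(0.069 − [OH-]) = 5.00 × 10^-10.
Assume [OH-] ≪ 0.069: [OH-] ≈ √(5.00 × 10^-10 × 0.069) = 5.87 × 10^-6 M
Check: 0.0085% ionized — well under 5%, approximation valid.
pOH = −log(5.87 × 10^-6) = 5.23; pH = 14.00 − 5.23 = 8.77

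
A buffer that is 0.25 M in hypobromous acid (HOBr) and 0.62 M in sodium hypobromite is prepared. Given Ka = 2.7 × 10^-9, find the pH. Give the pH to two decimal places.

pH = 8.96

pKa = −log(2.7 × 10^-9) = 8.569
Using pH = pKa + log([base]/[acid]) with [base]/[acid] = 0.62/0.25:
pH = 8.569 + (+0.394) = 8.96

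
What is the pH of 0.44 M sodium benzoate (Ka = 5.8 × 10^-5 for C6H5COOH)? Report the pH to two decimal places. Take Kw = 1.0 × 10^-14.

pH = 8.94

C6H5COO- is the conjugate base of the weak acid C6H5COOH.
Kb = Kw/Ka = 1.0×10^-14 / 5.8 × 10^-5 = 1.72 × 10^-10
Kb = [OH-]²/(0.44 − [OH-]) = 1.72 × 10^-10
Assume [OH-] ≪ 0.44: [OH-] ≈ √(1.72 × 10^-10 × 0.44) = 8.70 × 10^-6 M
([OH-]/C₀ = 0.002% < 5%, so the approximation holds.)
pOH = −log(8.70 × 10^-6) = 5.06; pH = 14.00 − 5.06 = 8.94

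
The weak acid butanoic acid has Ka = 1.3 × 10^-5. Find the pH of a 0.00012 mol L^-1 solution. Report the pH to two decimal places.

pH = 4.47

CH3(CH2)2COOH ⇌ CH3(CH2)2COO- + H+
Ka = x²/(0.00012 − x) = 1.3 × 10^-5
x is not negligible relative to C₀; solve x² + 1.3e-05·x − 1.56e-09 = 0.
x = [−1.3e-05 + √(1.3e-05² + 6.24e-09)]/2 = 3.35 × 10^-5 M
pH = −log(3.35 × 10^-5) = 4.47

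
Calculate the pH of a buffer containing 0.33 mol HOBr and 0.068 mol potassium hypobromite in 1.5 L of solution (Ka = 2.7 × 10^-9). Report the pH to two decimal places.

pKa = −log(2.7 × 10^-9) = 8.569
Henderson–Hasselbalch: pH = pKa + log([OBr-]/[HOBr]) = 8.569 + log(0.068/0.33)
pH = 8.569 + (-0.686) = 7.88

pH = 7.88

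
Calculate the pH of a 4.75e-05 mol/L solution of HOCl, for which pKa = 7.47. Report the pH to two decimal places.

HOCl ⇌ OCl- + H+
Ka = 10^(−7.47) = 3.39 × 10^-8
From the ICE table, Ka = [H+]²/(4.75e-05 − [H+]) = 3.39 × 10^-8.
Neglecting [H+] in the denominator: [H+] = √(3.39 × 10^-8 × 4.75e-05) = 1.27 × 10^-6 M
Check: 2.7% ionized — well under 5%, approximation valid.
pH = −log(1.27 × 10^-6) = 5.90

pH = 5.90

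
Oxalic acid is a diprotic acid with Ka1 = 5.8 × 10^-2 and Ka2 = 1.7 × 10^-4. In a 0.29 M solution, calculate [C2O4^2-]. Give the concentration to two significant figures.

First ionization gives [H+] ≈ [HC2O4-] = 1.04 × 10^-1 M.
Second step: Ka2 = [H+][C2O4^2-]/[HC2O4-] ≈ [C2O4^2-] (since [H+] ≈ [HC2O4-]).
So [C2O4^2-] ≈ Ka2.

1.7 × 10^-4 M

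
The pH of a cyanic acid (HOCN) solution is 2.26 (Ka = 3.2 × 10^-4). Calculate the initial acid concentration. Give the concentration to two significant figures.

C₀ = 1.0 × 10^-1 M

[H+] = 10^(-2.26) = 5.50 × 10^-3 M = x
Ka = x²/(C₀ − x) ⇒ C₀ = x + x²/Ka
C₀ = 5.50 × 10^-3 + (5.50 × 10^-3)²/(3.2 × 10^-4) = 1.00 × 10^-1 M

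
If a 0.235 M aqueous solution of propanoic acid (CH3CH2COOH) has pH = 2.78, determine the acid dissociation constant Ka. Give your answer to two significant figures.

[H+] = 10^(-2.78) = 1.66 × 10^-3 M
At equilibrium [HA] = 0.235 − 1.66 × 10^-3 = 2.33 × 10^-1 M
Ka = [H+][A-]/[HA] = (1.66 × 10^-3)² / 2.33 × 10^-1 = 1.2 × 10^-5

Ka = 1.2 × 10^-5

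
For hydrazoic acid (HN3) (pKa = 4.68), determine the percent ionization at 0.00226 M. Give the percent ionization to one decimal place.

9.2%

HN3 ⇌ N3- + H+; let x = [H+] at equilibrium.
Ka = 10^(−4.68) = 2.09 × 10^-5
Solve x² + 2.09e-05x − 4.72e-08 = 0 → x = 2.07 × 10^-4 M
Fraction ionized = 2.07 × 10^-4 / 0.00226 = 0.0916 → 9.2%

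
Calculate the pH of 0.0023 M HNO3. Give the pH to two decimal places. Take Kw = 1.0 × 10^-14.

HNO3 is a strong acid and dissociates completely, so [H+] = 0.0023 M.
pH = -log(0.0023) = 2.64

pH = 2.64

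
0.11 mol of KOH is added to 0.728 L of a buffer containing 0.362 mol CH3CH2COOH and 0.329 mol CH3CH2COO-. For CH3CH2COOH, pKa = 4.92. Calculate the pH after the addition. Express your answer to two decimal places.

pH = 5.16

OH- converts CH3CH2COOH to CH3CH2COO-: CH3CH2COOH → 0.252 mol, CH3CH2COO- → 0.439 mol.
pH = pKa + log(n_CH3CH2COO-/n_CH3CH2COOH) = 4.92 + log(0.439/0.252) = 4.92 + (+0.241)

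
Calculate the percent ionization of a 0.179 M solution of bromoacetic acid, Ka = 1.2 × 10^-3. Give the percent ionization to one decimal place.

BrCH2COOH ⇌ BrCH2COO- + H+; let x = [H+] at equilibrium.
Ka = x²/(C₀ − x); solving the quadratic gives x = 1.41 × 10^-2 M.
Fraction ionized = 1.41 × 10^-2 / 0.179 = 0.0788 → 7.9%

7.9%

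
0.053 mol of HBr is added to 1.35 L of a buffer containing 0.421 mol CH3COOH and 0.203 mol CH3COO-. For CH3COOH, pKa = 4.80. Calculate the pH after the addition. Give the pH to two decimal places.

pH = 4.30

Added H+ converts CH3COO- to CH3COOH: CH3COOH → 0.474 mol, CH3COO- → 0.15 mol.
pH = pKa + log([A⁻]/[HA]) = 4.80 + log(0.15/0.474) = 4.80 -0.500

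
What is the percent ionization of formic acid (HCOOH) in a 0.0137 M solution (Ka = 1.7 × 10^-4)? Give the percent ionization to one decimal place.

10.5%

HCOOH ⇌ HCOO- + H+; let x = [H+] at equilibrium.
Solve x² + 0.00017x − 2.33e-06 = 0 → x = 1.44 × 10^-3 M
Fraction ionized = 1.44 × 10^-3 / 0.0137 = 0.1051 → 10.5%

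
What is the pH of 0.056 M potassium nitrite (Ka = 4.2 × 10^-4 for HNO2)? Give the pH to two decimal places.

NO2- is the conjugate base of the weak acid HNO2.
Kb = Kw/Ka = 1.0×10^-14 / 4.2 × 10^-4 = 2.38 × 10^-11
From the ICE table, Kb = x²/(0.056 − x) = 2.38 × 10^-11.
Since Kb ≪ C₀, x ≈ √(Kb·C₀) = 1.15 × 10^-6 M.
Check: 0.0021% ionized — well under 5%, approximation valid.
pOH = 5.94, so pH = 14.00 − pOH = 8.06

pH = 8.06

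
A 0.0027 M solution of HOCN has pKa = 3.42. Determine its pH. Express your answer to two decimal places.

pH = 3.08

HOCN ⇌ OCN- + H+
Ka = 10^(−3.42) = 3.80 × 10^-4
Ka = [H+]²/(0.0027 − [H+]) = 3.80 × 10^-4
The 5% rule fails; solving [H+]² + Ka·[H+] − Ka·C₀ = 0 exactly:
[H+] = (−Ka + √(Ka² + 4·Ka·C₀))/2 = 8.41 × 10^-4 M
pH = −log[H+] = −log(8.41 × 10^-4) = 3.08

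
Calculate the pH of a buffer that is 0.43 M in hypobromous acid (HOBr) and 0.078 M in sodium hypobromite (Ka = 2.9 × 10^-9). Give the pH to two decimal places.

pH = 7.80

pKa = −log(2.9 × 10^-9) = 8.538
Henderson–Hasselbalch: pH = pKa + log([OBr-]/[HOBr]) = 8.538 + log(0.078/0.43)
pH = 8.538 + (-0.741) = 7.80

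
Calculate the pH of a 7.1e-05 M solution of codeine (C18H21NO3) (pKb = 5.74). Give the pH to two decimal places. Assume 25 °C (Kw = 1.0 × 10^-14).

pH = 9.02

C18H21NO3 + H2O ⇌ C18H22NO3+ + OH-
Kb = 10^(−5.74) = 1.82 × 10^-6
From the ICE table, Kb = [OH-]²/(7.1e-05 − [OH-]) = 1.82 × 10^-6.
Here C₀/Kb ≈ 39, so the small-[OH-] approximation fails. Use the quadratic:
[OH-] = (−Kb + √(Kb² + 4·Kb·C₀))/2 = 1.05 × 10^-5 M
pOH = 4.98, so pH = 14.00 − pOH = 9.02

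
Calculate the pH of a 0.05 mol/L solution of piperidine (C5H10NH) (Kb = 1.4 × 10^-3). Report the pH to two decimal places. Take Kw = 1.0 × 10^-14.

pH = 11.89

C5H10NH + H2O ⇌ C5H10NH2+ + OH-
From the ICE table, Kb = [OH-]²/(0.05 − [OH-]) = 1.4 × 10^-3.
Here C₀/Kb ≈ 35.7, so the small-[OH-] approximation fails. Use the quadratic:
[OH-] = (−Kb + √(Kb² + 4·Kb·C₀))/2 = 7.70 × 10^-3 M
pOH = 2.11, so pH = 14.00 − pOH = 11.89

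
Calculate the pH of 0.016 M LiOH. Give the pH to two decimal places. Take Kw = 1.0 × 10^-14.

pH = 12.20

LiOH is a strong base; [OH-] = 0.016 M.
pOH = -log(0.016) = 1.80
pH = 14.00 - 1.80 = 12.20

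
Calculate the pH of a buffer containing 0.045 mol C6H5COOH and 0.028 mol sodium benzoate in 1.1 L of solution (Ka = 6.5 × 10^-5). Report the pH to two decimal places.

pH = 3.98

pKa = −log(6.5 × 10^-5) = 4.187
Henderson–Hasselbalch: pH = pKa + log([C6H5COO-]/[C6H5COOH]) = 4.187 + log(0.028/0.045)
pH = 4.187 + (-0.206) = 3.98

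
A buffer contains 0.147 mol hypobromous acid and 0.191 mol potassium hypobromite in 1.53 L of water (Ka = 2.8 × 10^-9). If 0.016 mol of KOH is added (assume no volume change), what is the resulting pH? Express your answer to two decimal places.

pH = 8.75

OH- converts HOBr to OBr-: HOBr → 0.131 mol, OBr- → 0.207 mol.
pKa = −log(2.8 × 10^-9) = 8.553
pH = pKa + log(n_OBr-/n_HOBr) = 8.553 + log(0.207/0.131) = 8.553 + (+0.199)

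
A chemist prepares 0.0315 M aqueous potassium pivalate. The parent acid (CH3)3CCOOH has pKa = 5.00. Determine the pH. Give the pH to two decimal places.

(CH3)3CCOO- is the conjugate base of the weak acid (CH3)3CCOOH.
Ka = 10^(−5.00) = 1.00 × 10^-5
Kb = Kw/Ka = 1.0×10^-14 / 1.00 × 10^-5 = 1.00 × 10^-9
Let x = [OH-] at equilibrium. Kb = x²/(0.0315 − x).
Since Kb ≪ C₀, x ≈ √(Kb·C₀) = 5.61 × 10^-6 M.
pOH = 5.25, so pH = 14.00 − pOH = 8.75

pH = 8.75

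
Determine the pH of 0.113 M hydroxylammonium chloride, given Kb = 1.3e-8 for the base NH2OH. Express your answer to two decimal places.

NH3OH+ is the conjugate acid of the weak base NH2OH.
Ka = Kw/Kb = 1.0×10^-14 / 1.3 × 10^-8 = 7.69 × 10^-7
From the ICE table, Ka = [H+]²/(0.113 − [H+]) = 7.69 × 10^-7.
Assume [H+] ≪ 0.113: [H+] ≈ √(7.69 × 10^-7 × 0.113) = 2.95 × 10^-4 M
pH = −log(2.95 × 10^-4) = 3.53

pH = 3.53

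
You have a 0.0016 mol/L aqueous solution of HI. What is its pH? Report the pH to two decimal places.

HI is a strong acid and dissociates completely, so [H+] = 0.0016 M.
pH = -log(0.0016) = 2.80

pH = 2.80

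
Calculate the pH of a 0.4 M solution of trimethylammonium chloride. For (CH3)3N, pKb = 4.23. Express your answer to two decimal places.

(CH3)3NH+ is the conjugate acid of the weak base (CH3)3N.
Kb = 10^(−4.23) = 5.89 × 10^-5
Ka = Kw/Kb = 1.0×10^-14 / 5.89 × 10^-5 = 1.70 × 10^-10
From the ICE table, Ka = x²/(0.4 − x) = 1.70 × 10^-10.
Since Ka ≪ C₀, x ≈ √(Ka·C₀) = 8.25 × 10^-6 M.
Check: 0.0021% ionized — well under 5%, approximation valid.
pH = −log[H+] = −log(8.25 × 10^-6) = 5.08

pH = 5.08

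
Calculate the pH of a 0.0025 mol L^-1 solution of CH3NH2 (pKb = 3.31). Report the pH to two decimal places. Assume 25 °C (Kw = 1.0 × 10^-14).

pH = 10.95

CH3NH2 + H2O ⇌ CH3NH3+ + OH-
Kb = 10^(−3.31) = 4.90 × 10^-4
From the ICE table, Kb = x²/(0.0025 − x) = 4.90 × 10^-4.
x is not negligible relative to C₀; solve x² + 0.00049·x − 1.22e-06 = 0.
x = [−0.00049 + √(0.00049² + 4.9e-06)]/2 = 8.89 × 10^-4 M
pOH = 3.05, so pH = 14.00 − pOH = 10.95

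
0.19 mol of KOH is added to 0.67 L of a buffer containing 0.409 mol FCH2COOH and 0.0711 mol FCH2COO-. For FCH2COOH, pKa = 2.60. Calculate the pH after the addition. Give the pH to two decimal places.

pH = 2.68

After neutralization: n(FCH2COOH) = 0.219 mol, n(FCH2COO-) = 0.261 mol.
pH = pKa + log([A⁻]/[HA]) = 2.60 + log(0.261/0.219) = 2.60 +0.076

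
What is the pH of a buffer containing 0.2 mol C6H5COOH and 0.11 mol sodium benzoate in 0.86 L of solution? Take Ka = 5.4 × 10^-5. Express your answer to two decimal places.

pKa = −log(5.4 × 10^-5) = 4.268
pH = pKa + log([A⁻]/[HA]) = 4.268 + log(0.11/0.2)
pH = 4.268 + (-0.260) = 4.01

pH = 4.01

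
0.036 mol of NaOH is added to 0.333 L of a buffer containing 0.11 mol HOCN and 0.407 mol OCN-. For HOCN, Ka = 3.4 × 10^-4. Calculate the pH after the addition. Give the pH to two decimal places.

pH = 4.25

After neutralization: n(HOCN) = 0.074 mol, n(OCN-) = 0.443 mol.
pKa = −log(3.4 × 10^-4) = 3.469
pH = pKa + log([A⁻]/[HA]) = 3.469 + log(0.443/0.074) = 3.469 +0.777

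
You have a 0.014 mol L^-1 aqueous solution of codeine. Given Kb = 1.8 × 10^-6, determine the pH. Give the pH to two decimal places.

pH = 10.20

C18H21NO3 + H2O ⇌ C18H22NO3+ + OH-
Kb = [OH-]²/(0.014 − [OH-]) = 1.8 × 10^-6
Neglecting [OH-] in the denominator: [OH-] = √(1.8 × 10^-6 × 0.014) = 1.59 × 10^-4 M
pOH = 3.80, so pH = 14.00 − pOH = 10.20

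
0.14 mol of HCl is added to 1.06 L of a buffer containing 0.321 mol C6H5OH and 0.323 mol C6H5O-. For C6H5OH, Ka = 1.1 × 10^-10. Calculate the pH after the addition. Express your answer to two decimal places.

Added H+ converts C6H5O- to C6H5OH: C6H5OH → 0.461 mol, C6H5O- → 0.183 mol.
pKa = −log(1.1 × 10^-10) = 9.959
pH = pKa + log([A⁻]/[HA]) = 9.959 + log(0.183/0.461) = 9.959 -0.401

pH = 9.56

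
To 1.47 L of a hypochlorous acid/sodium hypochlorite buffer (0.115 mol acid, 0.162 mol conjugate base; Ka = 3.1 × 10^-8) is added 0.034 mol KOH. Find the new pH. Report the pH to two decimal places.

pH = 7.89

After neutralization: n(HOCl) = 0.081 mol, n(OCl-) = 0.196 mol.
pKa = −log(3.1 × 10^-8) = 7.509
pH = pKa + log(n_OCl-/n_HOCl) = 7.509 + log(0.196/0.081) = 7.509 + (+0.384)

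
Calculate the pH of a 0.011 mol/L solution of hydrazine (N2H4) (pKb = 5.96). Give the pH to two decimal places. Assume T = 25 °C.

pH = 10.04

N2H4 + H2O ⇌ N2H5+ + OH-
Kb = 10^(−5.96) = 1.10 × 10^-6
From the ICE table, Kb = [OH-]²/(0.011 − [OH-]) = 1.10 × 10^-6.
Assume [OH-] ≪ 0.011: [OH-] ≈ √(1.10 × 10^-6 × 0.011) = 1.10 × 10^-4 M
Check: 1% ionized — well under 5%, approximation valid.
pOH = −log(1.10 × 10^-4) = 3.96; pH = 14.00 − 3.96 = 10.04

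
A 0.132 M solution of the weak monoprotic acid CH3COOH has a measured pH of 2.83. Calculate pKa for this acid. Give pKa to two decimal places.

[H+] = 10^(-2.83) = 1.48 × 10^-3 M
At equilibrium [HA] = 0.132 − 1.48 × 10^-3 = 1.31 × 10^-1 M
Ka = [H+][A-]/[HA] = (1.48 × 10^-3)² / 1.31 × 10^-1 = 1.67 × 10^-5
pKa = -log(1.67 × 10^-5) = 4.78

pKa = 4.78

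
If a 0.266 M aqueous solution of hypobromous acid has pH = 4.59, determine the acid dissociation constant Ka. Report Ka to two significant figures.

[H+] = 10^(-4.59) = 2.57 × 10^-5 M
At equilibrium [HA] = 0.266 − 2.57 × 10^-5 = 2.66 × 10^-1 M
Ka = [H+][A-]/[HA] = (2.57 × 10^-5)² / 2.66 × 10^-1 = 2.5 × 10^-9

Ka = 2.5 × 10^-9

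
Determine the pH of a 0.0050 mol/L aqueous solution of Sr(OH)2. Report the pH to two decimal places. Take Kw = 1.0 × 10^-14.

Sr(OH)2 is a strong base (each formula unit releases 2 OH-); [OH-] = 0.01 M.
pOH = -log(0.01) = 2.00
pH = 14.00 - 2.00 = 12.00

pH = 12.00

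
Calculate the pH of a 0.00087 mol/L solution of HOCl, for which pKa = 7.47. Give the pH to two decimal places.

pH = 5.27

HOCl ⇌ OCl- + H+
Ka = 10^(−7.47) = 3.39 × 10^-8
Ka = [H+]²/(0.00087 − [H+]) = 3.39 × 10^-8
Since Ka ≪ C₀, [H+] ≈ √(Ka·C₀) = 5.43 × 10^-6 M.
pH = −log[H+] = −log(5.43 × 10^-6) = 5.27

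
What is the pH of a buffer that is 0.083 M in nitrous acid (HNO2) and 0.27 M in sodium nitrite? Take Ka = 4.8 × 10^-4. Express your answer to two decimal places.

pKa = −log(4.8 × 10^-4) = 3.319
Using pH = pKa + log([base]/[acid]) with [base]/[acid] = 0.27/0.083:
pH = 3.319 + (+0.512) = 3.83

pH = 3.83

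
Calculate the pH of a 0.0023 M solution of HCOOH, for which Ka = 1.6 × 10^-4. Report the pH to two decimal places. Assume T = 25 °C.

HCOOH ⇌ HCOO- + H+
Let x = [H+] at equilibrium. Ka = x²/(0.0023 − x).
x is not negligible relative to C₀; solve x² + 0.00016·x − 3.68e-07 = 0.
x = (−Ka + √(Ka² + 4·Ka·C₀))/2 = 5.32 × 10^-4 M
pH = −log[H+] = −log(5.32 × 10^-4) = 3.27

pH = 3.27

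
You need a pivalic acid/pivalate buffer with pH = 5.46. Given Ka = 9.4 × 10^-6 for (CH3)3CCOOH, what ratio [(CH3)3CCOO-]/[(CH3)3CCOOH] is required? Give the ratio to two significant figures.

ratio = 2.7

pKa = -log(9.4 × 10^-6) = 5.027
pH = pKa + log(r) ⇒ log(r) = 5.46 − 5.027 = +0.433
r = [(CH3)3CCOO-]/[(CH3)3CCOOH] = 10^(+0.433) = 2.71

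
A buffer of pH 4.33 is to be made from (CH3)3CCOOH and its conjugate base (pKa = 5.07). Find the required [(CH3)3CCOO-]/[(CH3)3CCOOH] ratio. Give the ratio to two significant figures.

pH = pKa + log(r) ⇒ log(r) = 4.33 − 5.07 = -0.74
r = [(CH3)3CCOO-]/[(CH3)3CCOOH] = 10^(-0.74) = 0.182

ratio = 0.18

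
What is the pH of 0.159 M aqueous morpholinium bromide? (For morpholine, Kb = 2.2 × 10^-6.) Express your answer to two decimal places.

pH = 4.57

C4H8ONH2+ is the conjugate acid of the weak base C4H8ONH.
Ka = Kw/Kb = 1.0×10^-14 / 2.2 × 10^-6 = 4.55 × 10^-9
From the ICE table, Ka = [H+]²/(0.159 − [H+]) = 4.55 × 10^-9.
Neglecting [H+] in the denominator: [H+] = √(4.55 × 10^-9 × 0.159) = 2.69 × 10^-5 M
Check: 0.017% ionized — well under 5%, approximation valid.
pH = −log(2.69 × 10^-5) = 4.57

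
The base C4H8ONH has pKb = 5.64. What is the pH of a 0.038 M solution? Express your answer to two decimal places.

pH = 10.47

C4H8ONH + H2O ⇌ C4H8ONH2+ + OH-
Kb = 10^(−5.64) = 2.29 × 10^-6
Kb = [OH-]²/(0.038 − [OH-]) = 2.29 × 10^-6
Assume [OH-] ≪ 0.038: [OH-] ≈ √(2.29 × 10^-6 × 0.038) = 2.95 × 10^-4 M
pOH = −log(2.95 × 10^-4) = 3.53; pH = 14.00 − 3.53 = 10.47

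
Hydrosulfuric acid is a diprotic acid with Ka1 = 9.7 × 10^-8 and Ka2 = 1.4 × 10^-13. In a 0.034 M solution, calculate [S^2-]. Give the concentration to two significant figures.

1.4 × 10^-13 M

First ionization gives [H+] ≈ [HS-] = 5.74 × 10^-5 M.
Second step: Ka2 = [H+][S^2-]/[HS-] ≈ [S^2-] (since [H+] ≈ [HS-]).
So [S^2-] ≈ Ka2.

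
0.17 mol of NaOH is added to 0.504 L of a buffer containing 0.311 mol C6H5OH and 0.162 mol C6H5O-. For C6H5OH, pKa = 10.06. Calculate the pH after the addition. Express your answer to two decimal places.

After neutralization: n(C6H5OH) = 0.141 mol, n(C6H5O-) = 0.332 mol.
pH = pKa + log([A⁻]/[HA]) = 10.06 + log(0.332/0.141) = 10.06 +0.372

pH = 10.43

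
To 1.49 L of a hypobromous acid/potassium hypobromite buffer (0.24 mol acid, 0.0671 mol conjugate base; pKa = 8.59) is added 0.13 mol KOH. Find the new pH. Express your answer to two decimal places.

pH = 8.84

OH- converts HOBr to OBr-: HOBr → 0.11 mol, OBr- → 0.197 mol.
pH = pKa + log(n_OBr-/n_HOBr) = 8.59 + log(0.197/0.11) = 8.59 + (+0.253)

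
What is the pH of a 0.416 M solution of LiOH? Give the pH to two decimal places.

LiOH is a strong base; [OH-] = 0.416 M.
pOH = -log(0.416) = 0.38
pH = 14.00 - 0.38 = 13.62

pH = 13.62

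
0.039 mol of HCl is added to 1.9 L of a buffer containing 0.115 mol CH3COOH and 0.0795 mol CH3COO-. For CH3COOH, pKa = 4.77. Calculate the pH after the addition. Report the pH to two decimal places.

After neutralization: n(CH3COOH) = 0.154 mol, n(CH3COO-) = 0.0405 mol.
pH = pKa + log(n_CH3COO-/n_CH3COOH) = 4.77 + log(0.0405/0.154) = 4.77 + (-0.580)

pH = 4.19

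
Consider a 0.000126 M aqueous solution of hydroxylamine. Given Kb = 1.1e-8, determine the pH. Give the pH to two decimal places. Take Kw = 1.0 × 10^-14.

pH = 8.07

NH2OH + H2O ⇌ NH3OH+ + OH-
Kb = [OH-]²/(0.000126 − [OH-]) = 1.1 × 10^-8
Assume [OH-] ≪ 0.000126: [OH-] ≈ √(1.1 × 10^-8 × 0.000126) = 1.18 × 10^-6 M
Check: 0.93% ionized — well under 5%, approximation valid.
pOH = −log(1.18 × 10^-6) = 5.93; pH = 14.00 − 5.93 = 8.07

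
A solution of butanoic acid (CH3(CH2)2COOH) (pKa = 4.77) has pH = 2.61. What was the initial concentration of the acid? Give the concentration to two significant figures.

C₀ = 3.6 × 10^-1 M

[H+] = 10^(-2.61) = 2.45 × 10^-3 M = x
Ka = 10^(−4.77) = 1.70 × 10^-5
Ka = x²/(C₀ − x) ⇒ C₀ = x + x²/Ka
C₀ = 2.45 × 10^-3 + (2.45 × 10^-3)²/(1.70 × 10^-5) = 3.56 × 10^-1 M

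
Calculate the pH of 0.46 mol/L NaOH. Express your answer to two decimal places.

pH = 13.66

NaOH is a strong base; [OH-] = 0.46 M.
pOH = -log(0.46) = 0.34
pH = 14.00 - 0.34 = 13.66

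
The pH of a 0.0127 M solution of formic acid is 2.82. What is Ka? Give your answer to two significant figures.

[H+] = 10^(-2.82) = 1.51 × 10^-3 M
At equilibrium [HA] = 0.0127 − 1.51 × 10^-3 = 1.12 × 10^-2 M
Ka = [H+][A-]/[HA] = (1.51 × 10^-3)² / 1.12 × 10^-2 = 2.0 × 10^-4

Ka = 2.0 × 10^-4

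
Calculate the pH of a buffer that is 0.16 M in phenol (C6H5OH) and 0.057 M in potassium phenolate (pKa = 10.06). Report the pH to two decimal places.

pH = pKa + log([A⁻]/[HA]) = 10.06 + log(0.057/0.16)
pH = 10.06 + (-0.448) = 9.61

pH = 9.61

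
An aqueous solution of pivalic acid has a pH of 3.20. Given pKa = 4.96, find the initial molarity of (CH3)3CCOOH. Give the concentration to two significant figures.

[H+] = 10^(-3.20) = 6.31 × 10^-4 M = x
Ka = 10^(−4.96) = 1.10 × 10^-5
Ka = x²/(C₀ − x) ⇒ C₀ = x + x²/Ka
C₀ = 6.31 × 10^-4 + (6.31 × 10^-4)²/(1.10 × 10^-5) = 3.68 × 10^-2 M

C₀ = 3.7 × 10^-2 M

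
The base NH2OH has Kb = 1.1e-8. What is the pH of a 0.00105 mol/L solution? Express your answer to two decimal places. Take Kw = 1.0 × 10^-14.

pH = 8.53

NH2OH + H2O ⇌ NH3OH+ + OH-
From the ICE table, Kb = [OH-]²/(0.00105 − [OH-]) = 1.1 × 10^-8.
Neglecting [OH-] in the denominator: [OH-] = √(1.1 × 10^-8 × 0.00105) = 3.40 × 10^-6 M
pOH = 5.47, so pH = 14.00 − pOH = 8.53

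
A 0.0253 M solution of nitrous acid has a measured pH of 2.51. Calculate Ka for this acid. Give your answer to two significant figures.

[H+] = 10^(-2.51) = 3.09 × 10^-3 M
At equilibrium [HA] = 0.0253 − 3.09 × 10^-3 = 2.22 × 10^-2 M
Ka = [H+][A-]/[HA] = (3.09 × 10^-3)² / 2.22 × 10^-2 = 4.3 × 10^-4

Ka = 4.3 × 10^-4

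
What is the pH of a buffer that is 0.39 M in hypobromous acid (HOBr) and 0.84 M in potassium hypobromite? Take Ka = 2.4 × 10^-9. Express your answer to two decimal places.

pKa = −log(2.4 × 10^-9) = 8.620
Using pH = pKa + log([base]/[acid]) with [base]/[acid] = 0.84/0.39:
pH = 8.620 + (+0.333) = 8.95

pH = 8.95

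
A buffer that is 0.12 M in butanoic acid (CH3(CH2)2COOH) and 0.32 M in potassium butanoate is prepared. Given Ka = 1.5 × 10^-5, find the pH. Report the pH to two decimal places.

pH = 5.25

pKa = −log(1.5 × 10^-5) = 4.824
Henderson–Hasselbalch: pH = pKa + log([CH3(CH2)2COO-]/[CH3(CH2)2COOH]) = 4.824 + log(0.32/0.12)
pH = 4.824 + (+0.426) = 5.25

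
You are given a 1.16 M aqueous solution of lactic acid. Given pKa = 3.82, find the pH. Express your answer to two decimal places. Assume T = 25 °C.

pH = 1.88

CH3CH(OH)COOH ⇌ CH3CH(OH)COO- + H+
Ka = 10^(−3.82) = 1.51 × 10^-4
From the ICE table, Ka = [H+]²/(1.16 − [H+]) = 1.51 × 10^-4.
Assume [H+] ≪ 1.16: [H+] ≈ √(1.51 × 10^-4 × 1.16) = 1.32 × 10^-2 M
Check: 1.1% ionized — well under 5%, approximation valid.
pH = −log(1.32 × 10^-2) = 1.88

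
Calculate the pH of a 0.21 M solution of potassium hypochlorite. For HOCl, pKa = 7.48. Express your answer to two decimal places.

pH = 10.40

OCl- is the conjugate base of the weak acid HOCl.
Ka = 10^(−7.48) = 3.31 × 10^-8
Kb = Kw/Ka = 1.0×10^-14 / 3.31 × 10^-8 = 3.02 × 10^-7
From the ICE table, Kb = [OH-]²/(0.21 − [OH-]) = 3.02 × 10^-7.
Since Kb ≪ C₀, [OH-] ≈ √(Kb·C₀) = 2.52 × 10^-4 M.
([OH-]/C₀ = 0.12% < 5%, so the approximation holds.)
pOH = −log(2.52 × 10^-4) = 3.60; pH = 14.00 − 3.60 = 10.40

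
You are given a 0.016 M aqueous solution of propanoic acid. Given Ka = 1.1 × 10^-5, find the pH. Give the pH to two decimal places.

pH = 3.38

CH3CH2COOH ⇌ CH3CH2COO- + H+
Let x = [H+] at equilibrium. Ka = x²/(0.016 − x).
Neglecting x in the denominator: x = √(1.1 × 10^-5 × 0.016) = 4.20 × 10^-4 M
Check: 2.6% ionized — well under 5%, approximation valid.
pH = −log(4.20 × 10^-4) = 3.38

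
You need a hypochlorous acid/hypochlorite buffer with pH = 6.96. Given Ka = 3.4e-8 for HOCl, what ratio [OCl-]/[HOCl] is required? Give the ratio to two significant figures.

pKa = -log(3.4 × 10^-8) = 7.469
pH = pKa + log(r) ⇒ log(r) = 6.96 − 7.469 = -0.509
r = [OCl-]/[HOCl] = 10^(-0.509) = 0.31

ratio = 0.31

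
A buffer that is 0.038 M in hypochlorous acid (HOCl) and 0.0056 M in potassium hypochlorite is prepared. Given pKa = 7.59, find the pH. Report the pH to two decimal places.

pH = 6.76

pH = pKa + log([A⁻]/[HA]) = 7.59 + log(0.0056/0.038)
pH = 7.59 + (-0.832) = 6.76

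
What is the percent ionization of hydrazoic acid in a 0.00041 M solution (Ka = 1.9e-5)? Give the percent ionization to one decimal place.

HN3 ⇌ N3- + H+; let x = [H+] at equilibrium.
Ka = x²/(C₀ − x); solving the quadratic gives x = 7.93 × 10^-5 M.
% ionization = x/C₀ × 100% = 7.93 × 10^-5/0.00041 × 100% = 19.3%

19.3%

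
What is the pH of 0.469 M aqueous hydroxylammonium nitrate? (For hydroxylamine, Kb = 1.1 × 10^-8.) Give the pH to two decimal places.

NH3OH+ is the conjugate acid of the weak base NH2OH.
Ka = Kw/Kb = 1.0×10^-14 / 1.1 × 10^-8 = 9.09 × 10^-7
Ka = x²/(0.469 − x) = 9.09 × 10^-7
Assume x ≪ 0.469: x ≈ √(9.09 × 10^-7 × 0.469) = 6.53 × 10^-4 M
(x/C₀ = 0.14% < 5%, so the approximation holds.)
pH = −log[H+] = −log(6.53 × 10^-4) = 3.19

pH = 3.19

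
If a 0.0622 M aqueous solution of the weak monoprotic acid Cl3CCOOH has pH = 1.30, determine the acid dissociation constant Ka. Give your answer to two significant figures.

Ka = 2.1 × 10^-1

[H+] = 10^(-1.30) = 5.01 × 10^-2 M
At equilibrium [HA] = 0.0622 − 5.01 × 10^-2 = 1.21 × 10^-2 M
Ka = [H+][A-]/[HA] = (5.01 × 10^-2)² / 1.21 × 10^-2 = 2.1 × 10^-1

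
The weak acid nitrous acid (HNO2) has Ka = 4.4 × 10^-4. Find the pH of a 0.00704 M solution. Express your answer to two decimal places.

pH = 2.81

HNO2 ⇌ NO2- + H+
From the ICE table, Ka = [H+]²/(0.00704 − [H+]) = 4.4 × 10^-4.
Here C₀/Ka ≈ 16, so the small-[H+] approximation fails. Use the quadratic:
[H+] = [−0.00044 + √(0.00044² + 1.24e-05)]/2 = 1.55 × 10^-3 M
pH = −log[H+] = −log(1.55 × 10^-3) = 2.81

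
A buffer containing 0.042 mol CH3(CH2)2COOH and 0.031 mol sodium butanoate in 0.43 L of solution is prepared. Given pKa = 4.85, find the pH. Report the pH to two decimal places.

pH = 4.72

Using pH = pKa + log([base]/[acid]) with [base]/[acid] = 0.031/0.042:
pH = 4.85 + (-0.132) = 4.72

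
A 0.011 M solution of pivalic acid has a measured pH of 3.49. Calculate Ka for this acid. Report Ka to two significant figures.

Ka = 9.8 × 10^-6

[H+] = 10^(-3.49) = 3.24 × 10^-4 M
At equilibrium [HA] = 0.011 − 3.24 × 10^-4 = 1.07 × 10^-2 M
Ka = [H+][A-]/[HA] = (3.24 × 10^-4)² / 1.07 × 10^-2 = 9.8 × 10^-6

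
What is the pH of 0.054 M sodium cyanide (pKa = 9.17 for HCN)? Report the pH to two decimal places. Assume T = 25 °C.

CN- is the conjugate base of the weak acid HCN.
Ka = 10^(−9.17) = 6.76 × 10^-10
Kb = Kw/Ka = 1.0×10^-14 / 6.76 × 10^-10 = 1.48 × 10^-5
Kb = x²/(0.054 − x) = 1.48 × 10^-5
Neglecting x in the denominator: x = √(1.48 × 10^-5 × 0.054) = 8.94 × 10^-4 M
pOH = −log(8.94 × 10^-4) = 3.05; pH = 14.00 − 3.05 = 10.95

pH = 10.95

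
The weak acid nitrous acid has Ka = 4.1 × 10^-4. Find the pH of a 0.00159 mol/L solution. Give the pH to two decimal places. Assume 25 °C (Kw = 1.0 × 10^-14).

HNO2 ⇌ NO2- + H+
Ka = x²/(0.00159 − x) = 4.1 × 10^-4
x is not negligible relative to C₀; solve x² + 0.00041·x − 6.52e-07 = 0.
x = (−Ka + √(Ka² + 4·Ka·C₀))/2 = 6.28 × 10^-4 M
pH = −log(6.28 × 10^-4) = 3.20

pH = 3.20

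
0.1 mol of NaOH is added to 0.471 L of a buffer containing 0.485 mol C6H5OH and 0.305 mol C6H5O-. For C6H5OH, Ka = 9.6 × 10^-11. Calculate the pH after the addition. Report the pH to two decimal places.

After neutralization: n(C6H5OH) = 0.385 mol, n(C6H5O-) = 0.405 mol.
pKa = −log(9.6 × 10^-11) = 10.018
pH = pKa + log(n_C6H5O-/n_C6H5OH) = 10.018 + log(0.405/0.385) = 10.018 + (+0.022)

pH = 10.04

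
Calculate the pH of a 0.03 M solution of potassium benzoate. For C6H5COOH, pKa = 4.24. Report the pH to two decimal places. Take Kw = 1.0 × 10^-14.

C6H5COO- is the conjugate base of the weak acid C6H5COOH.
Ka = 10^(−4.24) = 5.75 × 10^-5
Kb = Kw/Ka = 1.0×10^-14 / 5.75 × 10^-5 = 1.74 × 10^-10
Kb = [OH-]²/(0.03 − [OH-]) = 1.74 × 10^-10
Assume [OH-] ≪ 0.03: [OH-] ≈ √(1.74 × 10^-10 × 0.03) = 2.28 × 10^-6 M
pOH = 5.64, so pH = 14.00 − pOH = 8.36

pH = 8.36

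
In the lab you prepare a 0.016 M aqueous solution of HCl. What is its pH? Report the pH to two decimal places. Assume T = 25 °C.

pH = 1.80

HCl is a strong acid and dissociates completely, so [H+] = 0.016 M.
pH = -log(0.016) = 1.80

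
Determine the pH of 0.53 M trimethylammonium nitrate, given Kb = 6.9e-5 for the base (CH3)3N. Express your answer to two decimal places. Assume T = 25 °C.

(CH3)3NH+ is the conjugate acid of the weak base (CH3)3N.
Ka = Kw/Kb = 1.0×10^-14 / 6.9 × 10^-5 = 1.45 × 10^-10
Ka = [H+]²/(0.53 − [H+]) = 1.45 × 10^-10
Since Ka ≪ C₀, [H+] ≈ √(Ka·C₀) = 8.77 × 10^-6 M.
([H+]/C₀ = 0.0017% < 5%, so the approximation holds.)
pH = −log(8.77 × 10^-6) = 5.06

pH = 5.06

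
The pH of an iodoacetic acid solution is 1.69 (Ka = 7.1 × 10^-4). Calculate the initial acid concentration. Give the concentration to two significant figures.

[H+] = 10^(-1.69) = 2.04 × 10^-2 M = x
Ka = x²/(C₀ − x) ⇒ C₀ = x + x²/Ka
C₀ = 2.04 × 10^-2 + (2.04 × 10^-2)²/(7.1 × 10^-4) = 6.07 × 10^-1 M

C₀ = 6.1 × 10^-1 M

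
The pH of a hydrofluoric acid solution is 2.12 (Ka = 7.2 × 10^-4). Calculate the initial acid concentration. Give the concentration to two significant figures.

[H+] = 10^(-2.12) = 7.59 × 10^-3 M = x
Ka = x²/(C₀ − x) ⇒ C₀ = x + x²/Ka
C₀ = 7.59 × 10^-3 + (7.59 × 10^-3)²/(7.2 × 10^-4) = 8.76 × 10^-2 M

C₀ = 8.8 × 10^-2 M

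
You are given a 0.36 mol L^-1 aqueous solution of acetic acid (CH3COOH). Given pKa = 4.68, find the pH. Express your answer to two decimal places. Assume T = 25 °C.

CH3COOH ⇌ CH3COO- + H+
Ka = 10^(−4.68) = 2.09 × 10^-5
Ka = [H+]²/(0.36 − [H+]) = 2.09 × 10^-5
Since Ka ≪ C₀, [H+] ≈ √(Ka·C₀) = 2.74 × 10^-3 M.
pH = −log(2.74 × 10^-3) = 2.56

pH = 2.56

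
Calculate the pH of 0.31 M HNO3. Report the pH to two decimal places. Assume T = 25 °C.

pH = 0.51

HNO3 is a strong acid and dissociates completely, so [H+] = 0.31 M.
pH = -log(0.31) = 0.51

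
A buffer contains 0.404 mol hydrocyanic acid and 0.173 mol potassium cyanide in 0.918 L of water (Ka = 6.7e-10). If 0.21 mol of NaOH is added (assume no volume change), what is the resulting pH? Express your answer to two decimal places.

OH- converts HCN to CN-: HCN → 0.194 mol, CN- → 0.383 mol.
pKa = −log(6.7 × 10^-10) = 9.174
Henderson–Hasselbalch with mole ratio 0.383/0.194: pH = 9.174 + (+0.295)

pH = 9.47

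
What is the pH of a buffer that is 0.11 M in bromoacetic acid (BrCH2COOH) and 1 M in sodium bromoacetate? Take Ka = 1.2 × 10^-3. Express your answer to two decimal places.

pH = 3.88

pKa = −log(1.2 × 10^-3) = 2.921
Henderson–Hasselbalch: pH = pKa + log([BrCH2COO-]/[BrCH2COOH]) = 2.921 + log(1/0.11)
pH = 2.921 + (+0.959) = 3.88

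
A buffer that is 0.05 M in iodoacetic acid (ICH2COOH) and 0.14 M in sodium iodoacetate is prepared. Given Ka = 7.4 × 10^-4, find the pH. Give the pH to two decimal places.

pKa = −log(7.4 × 10^-4) = 3.131
Using pH = pKa + log([base]/[acid]) with [base]/[acid] = 0.14/0.05:
pH = 3.131 + (+0.447) = 3.58

pH = 3.58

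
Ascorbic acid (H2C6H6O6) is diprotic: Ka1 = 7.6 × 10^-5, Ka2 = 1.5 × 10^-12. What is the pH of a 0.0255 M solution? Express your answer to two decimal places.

pH = 2.87

Since Ka1 ≫ Ka2, the first ionization dominates [H+].
Ka1 = x²/(0.0255 − x) = 7.6 × 10^-5
Solving the quadratic: x = (−Ka1 + √(Ka1² + 4·Ka1·C₀))/2 = 1.35 × 10^-3 M
pH = −log(1.35 × 10^-3) = 2.87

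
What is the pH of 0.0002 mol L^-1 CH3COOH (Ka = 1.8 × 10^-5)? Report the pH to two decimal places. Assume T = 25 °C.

CH3COOH ⇌ CH3COO- + H+
Ka = [H+]²/(0.0002 − [H+]) = 1.8 × 10^-5
The 5% rule fails; solving [H+]² + Ka·[H+] − Ka·C₀ = 0 exactly:
[H+] = [−1.8e-05 + √(1.8e-05² + 1.44e-08)]/2 = 5.17 × 10^-5 M
pH = −log[H+] = −log(5.17 × 10^-5) = 4.29

pH = 4.29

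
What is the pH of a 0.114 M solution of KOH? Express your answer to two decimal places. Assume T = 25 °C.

pH = 13.06

KOH is a strong base; [OH-] = 0.114 M.
pOH = -log(0.114) = 0.94
pH = 14.00 - 0.94 = 13.06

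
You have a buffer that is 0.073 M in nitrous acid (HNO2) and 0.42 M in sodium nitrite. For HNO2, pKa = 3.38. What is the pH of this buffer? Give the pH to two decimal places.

pH = 4.14

Using pH = pKa + log([base]/[acid]) with [base]/[acid] = 0.42/0.073:
pH = 3.38 + (+0.760) = 4.14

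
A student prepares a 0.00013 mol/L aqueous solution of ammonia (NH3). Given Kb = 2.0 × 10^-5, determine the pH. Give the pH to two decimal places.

NH3 + H2O ⇌ NH4+ + OH-
From the ICE table, Kb = [OH-]²/(0.00013 − [OH-]) = 2.0 × 10^-5.
[OH-] is not negligible relative to C₀; solve [OH-]² + 2e-05·[OH-] − 2.6e-09 = 0.
[OH-] = [−2e-05 + √(2e-05² + 1.04e-08)]/2 = 4.20 × 10^-5 M
pOH = −log(4.20 × 10^-5) = 4.38; pH = 14.00 − 4.38 = 9.62

pH = 9.62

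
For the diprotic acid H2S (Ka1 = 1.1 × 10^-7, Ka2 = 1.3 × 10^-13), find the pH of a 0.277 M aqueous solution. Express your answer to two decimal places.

pH = 3.76

Since Ka1 ≫ Ka2, the first ionization dominates [H+].
Ka1 = x²/(0.277 − x) = 1.1 × 10^-7
x ≈ √(1.1 × 10^-7 × 0.277) = 1.75 × 10^-4 M
pH = −log(1.75 × 10^-4) = 3.76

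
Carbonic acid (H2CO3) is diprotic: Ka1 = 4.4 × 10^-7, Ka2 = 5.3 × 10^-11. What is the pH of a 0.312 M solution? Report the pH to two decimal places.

pH = 3.43

Since Ka1 ≫ Ka2, the first ionization dominates [H+].
Ka1 = x²/(0.312 − x) = 4.4 × 10^-7
x ≈ √(4.4 × 10^-7 × 0.312) = 3.71 × 10^-4 M
pH = −log(3.71 × 10^-4) = 3.43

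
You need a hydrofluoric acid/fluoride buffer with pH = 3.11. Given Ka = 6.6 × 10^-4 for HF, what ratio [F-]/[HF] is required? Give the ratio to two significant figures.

pKa = -log(6.6 × 10^-4) = 3.180
pH = pKa + log(r) ⇒ log(r) = 3.11 − 3.180 = -0.070
r = [F-]/[HF] = 10^(-0.070) = 0.851

ratio = 0.85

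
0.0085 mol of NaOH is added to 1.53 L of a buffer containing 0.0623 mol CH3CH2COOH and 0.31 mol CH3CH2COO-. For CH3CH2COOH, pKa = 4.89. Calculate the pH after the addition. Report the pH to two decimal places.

pH = 5.66

After neutralization: n(CH3CH2COOH) = 0.0538 mol, n(CH3CH2COO-) = 0.319 mol.
pH = pKa + log([A⁻]/[HA]) = 4.89 + log(0.319/0.0538) = 4.89 +0.773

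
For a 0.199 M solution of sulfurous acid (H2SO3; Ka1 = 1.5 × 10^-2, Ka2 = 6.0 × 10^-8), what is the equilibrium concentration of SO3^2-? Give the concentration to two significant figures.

6.0 × 10^-8 M

First ionization gives [H+] ≈ [HSO3-] = 4.76 × 10^-2 M.
Second step: Ka2 = [H+][SO3^2-]/[HSO3-] ≈ [SO3^2-] (since [H+] ≈ [HSO3-]).
So [SO3^2-] ≈ Ka2.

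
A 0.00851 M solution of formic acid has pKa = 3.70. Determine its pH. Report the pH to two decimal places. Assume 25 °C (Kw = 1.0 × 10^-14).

HCOOH ⇌ HCOO- + H+
Ka = 10^(−3.70) = 2.00 × 10^-4
Ka = [H+]²/(0.00851 − [H+]) = 2.00 × 10^-4
Here C₀/Ka ≈ 42.5, so the small-[H+] approximation fails. Use the quadratic:
[H+] = [−0.0002 + √(0.0002² + 6.81e-06)]/2 = 1.21 × 10^-3 M
pH = −log[H+] = −log(1.21 × 10^-3) = 2.92

pH = 2.92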